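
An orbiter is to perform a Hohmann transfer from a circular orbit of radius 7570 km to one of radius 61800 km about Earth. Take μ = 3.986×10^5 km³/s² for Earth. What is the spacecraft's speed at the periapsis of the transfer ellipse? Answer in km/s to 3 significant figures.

v = 9.69 km/s

Transfer-ellipse semi-major axis a_t = (r₁ + r₂)/2 = (7570 + 61800)/2 = 34685 km.
The periapsis of the transfer ellipse is at r = 7570 km.
Applying v² = μ(2/r − 1/a_t): v = 9.686 km/s.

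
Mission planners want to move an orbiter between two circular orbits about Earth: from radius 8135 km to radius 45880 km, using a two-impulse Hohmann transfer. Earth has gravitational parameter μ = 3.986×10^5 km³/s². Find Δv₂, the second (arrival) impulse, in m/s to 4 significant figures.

Transfer-ellipse semi-major axis a_t = (r₁ + r₂)/2 = (8135 + 45880)/2 = 27007.5 km.
On the circular orbit at r = 45880 km, v_c = √(μ/r) = 2.948 km/s.
Vis-viva on the transfer ellipse at r = 45880 km gives v_t = √[μ(2/r − 1/a_t)] = 1.618 km/s.
Δv₂ = |v_t − v_c| = |1.618 − 2.948| = 1.330 km/s.

Δv₂ = 1330 m/s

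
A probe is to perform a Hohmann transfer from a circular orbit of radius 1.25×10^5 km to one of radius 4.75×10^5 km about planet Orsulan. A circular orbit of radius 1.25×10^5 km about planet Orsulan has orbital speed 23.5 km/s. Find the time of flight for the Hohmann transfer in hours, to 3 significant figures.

From the circular-orbit relation v² = μ/r at r = 1.25×10^5 km: μ = v²r = (23.5)² × 1.25×10^5 = 6.90312×10^7 km³/s².
Transfer-ellipse semi-major axis a_t = (r₁ + r₂)/2 = (1.250×10^5 + 4.750×10^5)/2 = 3.000×10^5 km.
Half the transfer-orbit period gives t = π√(a_t³/μ) = 62130 s.
Converting: 62130 s ÷ 3600 s/hour = 17.3 hours.

t = 17.3 hours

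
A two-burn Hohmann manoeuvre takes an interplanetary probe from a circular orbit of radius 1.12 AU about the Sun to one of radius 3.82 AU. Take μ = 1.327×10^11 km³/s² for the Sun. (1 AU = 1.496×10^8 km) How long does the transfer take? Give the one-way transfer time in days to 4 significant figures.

t = 709.0 days

In km: r₁ = 1.12 × 1.496×10^8 = 1.67552×10^8 km; r₂ = 3.82 × 1.496×10^8 = 5.71472×10^8 km.
Semi-major axis of the transfer orbit: a_t = (1.67552×10^8 + 5.71472×10^8)/2 = 3.69512×10^8 km.
By Kepler's third law the transfer-orbit period is T = 2π√(a_t³/μ), so t = T/2 = 6.126×10^7 s.
Converting: 6.126×10^7 s ÷ 86400 s/day = 709.0 days.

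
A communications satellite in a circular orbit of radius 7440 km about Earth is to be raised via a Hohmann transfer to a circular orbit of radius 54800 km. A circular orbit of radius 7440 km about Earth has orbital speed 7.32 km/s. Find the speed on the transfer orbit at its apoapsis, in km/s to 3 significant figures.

From the circular-orbit relation v² = μ/r at r = 7440 km: μ = v²r = (7.32)² × 7440 = 3.98653×10^5 km³/s².
Transfer-ellipse semi-major axis a_t = (r₁ + r₂)/2 = (7440 + 54800)/2 = 31120 km.
The apoapsis of the transfer ellipse is at r = 54800 km.
Vis-viva: v = √[μ(2/r − 1/a_t)] = √[3.98653×10^5 × (2/54800 − 1/31120)] = 1.319 km/s.

v = 1.32 km/s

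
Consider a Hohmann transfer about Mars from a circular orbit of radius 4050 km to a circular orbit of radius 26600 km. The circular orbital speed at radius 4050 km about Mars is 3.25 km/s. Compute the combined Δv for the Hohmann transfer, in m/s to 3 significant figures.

Δv = 1650 m/s

From the circular-orbit relation v² = μ/r at r = 4050 km: μ = v²r = (3.25)² × 4050 = 42778.1 km³/s².
Transfer-ellipse semi-major axis a_t = (r₁ + r₂)/2 = (4050 + 26600)/2 = 15325 km.
At r₁ the circular-orbit speed is v₁ = √(μ/r₁) = 3.250 km/s.
On the transfer ellipse at r₁, v² = μ(2/r − 1/a) gives v_p = √[μ(2/r₁ − 1/a_t)] = 4.282 km/s.
First burn Δv₁ = |v_p − v₁| = 1.032 km/s.
At r₂, v₂ = √(μ/r₂) = 1.2681 km/s.
Transfer-orbit speed at r₂: v_a = √[μ(2/r₂ − 1/a_t)] = 0.65192 km/s.
Second burn Δv₂ = |v₂ − v_a| = 0.6162 km/s.
Total Δv = Δv₁ + Δv₂ = 1.648 km/s.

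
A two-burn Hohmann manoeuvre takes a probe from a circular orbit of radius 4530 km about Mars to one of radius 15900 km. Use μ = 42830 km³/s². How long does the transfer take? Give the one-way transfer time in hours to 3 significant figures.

The Hohmann ellipse has a_t = (r₁ + r₂)/2 = 10215 km.
Transfer time t = π√(a_t³/μ) = π√((10215)³ / 42830) = 15670 s.
Converting: 15670 s ÷ 3600 s/hour = 4.35 hours.

t = 4.35 hours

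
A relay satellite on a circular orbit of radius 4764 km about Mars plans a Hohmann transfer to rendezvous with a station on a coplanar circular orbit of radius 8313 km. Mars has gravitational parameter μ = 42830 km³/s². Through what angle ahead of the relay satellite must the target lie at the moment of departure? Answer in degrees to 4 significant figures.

Transfer-ellipse semi-major axis a_t = (r₁ + r₂)/2 = (4764 + 8313)/2 = 6538.5 km.
The half-period of the transfer ellipse is t = π√(a_t³/μ) = 8025.89 s.
The target's mean motion on its circular orbit is ω₂ = √(μ/r₂³) = 2.73047×10^-4 rad/s.
Angle swept by the target during transfer: ω₂·t = 2.1914 rad = 125.56°.
Arrival is 180° from departure on the ellipse, so φ = 180° − 125.56° = 54.44°.

φ = 54.44°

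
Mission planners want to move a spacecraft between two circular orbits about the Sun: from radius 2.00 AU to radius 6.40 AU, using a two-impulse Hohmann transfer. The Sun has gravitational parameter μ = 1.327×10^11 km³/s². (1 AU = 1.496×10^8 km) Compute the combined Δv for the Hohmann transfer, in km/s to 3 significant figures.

In km: r₁ = 2.00 × 1.496×10^8 = 2.992×10^8 km; r₂ = 6.40 × 1.496×10^8 = 9.5744×10^8 km.
Semi-major axis of the transfer orbit: a_t = (2.992×10^8 + 9.5744×10^8)/2 = 6.2832×10^8 km.
At r₁ the circular-orbit speed is v₁ = √(μ/r₁) = 21.060 km/s.
On the transfer ellipse at r₁, v² = μ(2/r − 1/a) gives v_p = √[μ(2/r₁ − 1/a_t)] = 25.997 km/s.
First burn Δv₁ = |v_p − v₁| = 4.937 km/s.
At r₂, v₂ = √(μ/r₂) = 11.773 km/s.
Transfer-orbit speed at r₂: v_a = √[μ(2/r₂ − 1/a_t)] = 8.1240 km/s.
Second burn Δv₂ = |v₂ − v_a| = 3.649 km/s.
Δv = Δv₁ + Δv₂ = 4.937 + 3.649 = 8.586 km/s.

Δv = 8.59 km/s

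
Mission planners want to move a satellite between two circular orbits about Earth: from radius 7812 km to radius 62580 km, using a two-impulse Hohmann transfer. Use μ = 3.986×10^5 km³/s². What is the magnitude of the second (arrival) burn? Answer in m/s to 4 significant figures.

Transfer-ellipse semi-major axis a_t = (r₁ + r₂)/2 = (7812 + 62580)/2 = 35196 km.
On the circular orbit at r = 62580 km, v_c = √(μ/r) = 2.524 km/s.
Vis-viva on the transfer ellipse at r = 62580 km gives v_t = √[μ(2/r − 1/a_t)] = 1.189 km/s.
Δv₂ = |v_t − v_c| = |1.189 − 2.524| = 1.335 km/s.

Δv₂ = 1335 m/s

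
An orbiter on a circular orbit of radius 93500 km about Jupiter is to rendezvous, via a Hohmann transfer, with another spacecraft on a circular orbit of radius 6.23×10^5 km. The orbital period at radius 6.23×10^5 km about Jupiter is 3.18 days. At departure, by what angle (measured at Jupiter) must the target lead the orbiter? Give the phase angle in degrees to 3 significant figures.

φ = 102°

From Kepler's third law T² = 4π²r³/μ at r = 6.23×10^5 km, T = 3.18 days = 3.18 × 86400 s = 2.74752×10^5 s: μ = 4π²r³/T² = 1.26457×10^8 km³/s².
Semi-major axis of the transfer orbit: a_t = (93500 + 6.230×10^5)/2 = 3.5825×10^5 km.
Transfer time t = π√(a_t³/μ) = 59900 s.
Target angular speed ω₂ = √(μ/r₂³) = 2.287×10^-5 rad/s.
Angle swept by the target during transfer: ω₂·t = 1.3699 rad = 78.49°.
Arrival is 180° from departure on the ellipse, so φ = 180° − 78.49° = 102°.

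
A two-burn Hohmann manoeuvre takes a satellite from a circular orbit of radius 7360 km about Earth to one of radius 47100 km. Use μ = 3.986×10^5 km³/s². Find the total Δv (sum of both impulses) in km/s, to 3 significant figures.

The Hohmann ellipse has a_t = (r₁ + r₂)/2 = 27230 km.
At r₁ the circular-orbit speed is v₁ = √(μ/r₁) = 7.3592 km/s.
Transfer-orbit speed at r₁ (v² = μ(2/r − 1/a)): v_p = √[μ(2/r₁ − 1/a_t)] = 9.6787 km/s.
First burn Δv₁ = |v_p − v₁| = 2.3195 km/s.
Circular speed at r₂: v₂ = √(μ/r₂) = 2.9091 km/s.
Transfer-orbit speed at r₂: v_a = √[μ(2/r₂ − 1/a_t)] = 1.5124 km/s.
Second burn Δv₂ = |v₂ − v_a| = 1.3967 km/s.
Δv = Δv₁ + Δv₂ = 2.3195 + 1.3967 = 3.716 km/s.

Δv = 3.72 km/s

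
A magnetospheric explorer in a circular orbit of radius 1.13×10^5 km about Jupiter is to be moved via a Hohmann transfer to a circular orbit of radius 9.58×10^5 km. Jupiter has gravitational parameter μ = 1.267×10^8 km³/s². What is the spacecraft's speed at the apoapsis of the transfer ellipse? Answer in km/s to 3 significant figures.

v = 5.28 km/s

Transfer-ellipse semi-major axis a_t = (r₁ + r₂)/2 = (1.130×10^5 + 9.580×10^5)/2 = 5.355×10^5 km.
At apoapsis, r = 9.580×10^5 km.
Vis-viva: v = √[μ(2/r − 1/a_t)] = √[1.267×10^8 × (2/9.580×10^5 − 1/5.355×10^5)] = 5.283 km/s.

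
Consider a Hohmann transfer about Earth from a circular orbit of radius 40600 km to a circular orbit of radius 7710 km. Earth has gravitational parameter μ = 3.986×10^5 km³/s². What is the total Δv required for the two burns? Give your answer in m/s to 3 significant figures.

Δv = 3490 m/s

The Hohmann ellipse has a_t = (r₁ + r₂)/2 = 24155 km.
At r₁ the circular-orbit speed is v₁ = √(μ/r₁) = 3.133 km/s.
On the transfer ellipse at r₁, v² = μ(2/r − 1/a) gives v_a = √[μ(2/r₁ − 1/a_t)] = 1.770 km/s.
First burn Δv₁ = |v_a − v₁| = 1.363 km/s.
Circular speed at r₂: v₂ = √(μ/r₂) = 7.190 km/s.
Transfer-orbit speed at r₂: v_p = √[μ(2/r₂ − 1/a_t)] = 9.322 km/s.
Second burn Δv₂ = |v₂ − v_p| = 2.132 km/s.
Total Δv = Δv₁ + Δv₂ = 3.495 km/s.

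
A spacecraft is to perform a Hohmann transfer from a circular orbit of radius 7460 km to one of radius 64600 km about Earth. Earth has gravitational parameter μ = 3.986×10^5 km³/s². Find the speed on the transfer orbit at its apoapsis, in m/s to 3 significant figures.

Semi-major axis of the transfer orbit: a_t = (7460 + 64600)/2 = 36030 km.
At apoapsis, r = 64600 km.
From the vis-viva equation, v = √[μ(2/r − 1/a_t)] = 1.130 km/s.

v = 1130 m/s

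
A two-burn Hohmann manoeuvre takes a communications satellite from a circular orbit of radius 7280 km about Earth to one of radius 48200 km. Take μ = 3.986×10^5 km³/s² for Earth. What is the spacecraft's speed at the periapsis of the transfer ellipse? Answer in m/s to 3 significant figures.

Transfer-ellipse semi-major axis a_t = (r₁ + r₂)/2 = (7280 + 48200)/2 = 27740 km.
The periapsis of the transfer ellipse is at r = 7280 km.
Vis-viva: v = √[μ(2/r − 1/a_t)] = √[3.986×10^5 × (2/7280 − 1/27740)] = 9.754 km/s.

v = 9750 m/s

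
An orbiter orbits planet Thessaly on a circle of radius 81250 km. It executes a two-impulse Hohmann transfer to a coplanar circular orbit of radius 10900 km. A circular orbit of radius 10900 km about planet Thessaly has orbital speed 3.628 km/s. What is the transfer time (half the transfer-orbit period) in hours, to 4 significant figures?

t = 22.79 hours

From the circular-orbit relation v² = μ/r at r = 10900 km: μ = v²r = (3.628)² × 10900 = 1.43470×10^5 km³/s².
Semi-major axis of the transfer orbit: a_t = (81250 + 10900)/2 = 46075 km.
By Kepler's third law the transfer-orbit period is T = 2π√(a_t³/μ), so t = T/2 = 82030 s.
Converting: 82030 s ÷ 3600 s/hour = 22.79 hours.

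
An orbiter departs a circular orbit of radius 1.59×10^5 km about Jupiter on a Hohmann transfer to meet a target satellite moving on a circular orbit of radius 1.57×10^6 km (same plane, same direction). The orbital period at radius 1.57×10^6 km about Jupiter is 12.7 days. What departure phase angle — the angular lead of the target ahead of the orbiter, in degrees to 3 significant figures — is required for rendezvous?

From Kepler's third law T² = 4π²r³/μ at r = 1.57×10^6 km, T = 12.7 days = 12.7 × 86400 s = 1.09728×10^6 s: μ = 4π²r³/T² = 1.26889×10^8 km³/s².
The Hohmann ellipse has a_t = (r₁ + r₂)/2 = 8.645×10^5 km.
Transfer time t = π√(a_t³/μ) = 2.24174×10^5 s.
Target angular speed ω₂ = √(μ/r₂³) = 5.72615×10^-6 rad/s.
Angle swept by the target during transfer: ω₂·t = 1.2837 rad = 73.55°.
The orbiter traverses 180° on the transfer ellipse, so the target must lead by 180° − 73.55° = 106°.

φ = 106°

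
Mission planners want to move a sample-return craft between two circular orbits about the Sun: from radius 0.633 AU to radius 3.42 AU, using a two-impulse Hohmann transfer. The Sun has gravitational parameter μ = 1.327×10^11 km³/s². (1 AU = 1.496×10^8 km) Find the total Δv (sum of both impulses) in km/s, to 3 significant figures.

In km: r₁ = 0.633 × 1.496×10^8 = 9.46968×10^7 km; r₂ = 3.42 × 1.496×10^8 = 5.11632×10^8 km.
Transfer-ellipse semi-major axis a_t = (r₁ + r₂)/2 = (9.46968×10^7 + 5.11632×10^8)/2 = 3.031644×10^8 km.
At r₁ the circular-orbit speed is v₁ = √(μ/r₁) = 37.43 km/s.
On the transfer ellipse at r₁, v² = μ(2/r − 1/a) gives v_p = √[μ(2/r₁ − 1/a_t)] = 48.63 km/s.
First burn Δv₁ = |v_p − v₁| = 11.20 km/s.
At r₂, v₂ = √(μ/r₂) = 16.105 km/s.
Transfer-orbit speed at r₂: v_a = √[μ(2/r₂ − 1/a_t)] = 9.0009 km/s.
Second burn Δv₂ = |v₂ − v_a| = 7.104 km/s.
Total Δv = Δv₁ + Δv₂ = 18.30 km/s.

Δv = 18.3 km/s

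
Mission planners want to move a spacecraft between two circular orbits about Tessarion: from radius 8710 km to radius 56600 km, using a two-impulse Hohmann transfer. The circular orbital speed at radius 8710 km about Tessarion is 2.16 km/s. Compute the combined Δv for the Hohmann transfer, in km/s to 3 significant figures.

Δv = 1.09 km/s

From the circular-orbit relation v² = μ/r at r = 8710 km: μ = v²r = (2.16)² × 8710 = 40637.4 km³/s².
Transfer-ellipse semi-major axis a_t = (r₁ + r₂)/2 = (8710 + 56600)/2 = 32655 km.
At r₁ the circular-orbit speed is v₁ = √(μ/r₁) = 2.1600 km/s.
On the transfer ellipse at r₁, vis-viva gives v_p = √[μ(2/r₁ − 1/a_t)] = 2.8437 km/s.
First burn Δv₁ = |v_p − v₁| = 0.6837 km/s.
Circular speed at r₂: v₂ = √(μ/r₂) = 0.8473 km/s.
Transfer-orbit speed at r₂: v_a = √[μ(2/r₂ − 1/a_t)] = 0.4376 km/s.
Second burn Δv₂ = |v₂ − v_a| = 0.4097 km/s.
Total Δv = Δv₁ + Δv₂ = 1.093 km/s.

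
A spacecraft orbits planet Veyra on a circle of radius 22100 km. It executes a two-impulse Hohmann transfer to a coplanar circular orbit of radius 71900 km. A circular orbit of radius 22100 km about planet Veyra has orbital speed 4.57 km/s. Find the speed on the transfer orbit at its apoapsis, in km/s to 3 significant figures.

From the circular-orbit relation v² = μ/r at r = 22100 km: μ = v²r = (4.57)² × 22100 = 4.61556×10^5 km³/s².
Semi-major axis of the transfer orbit: a_t = (22100 + 71900)/2 = 47000 km.
The apoapsis of the transfer ellipse is at r = 71900 km.
From the vis-viva equation, v = √[μ(2/r − 1/a_t)] = 1.737 km/s.

v = 1.74 km/s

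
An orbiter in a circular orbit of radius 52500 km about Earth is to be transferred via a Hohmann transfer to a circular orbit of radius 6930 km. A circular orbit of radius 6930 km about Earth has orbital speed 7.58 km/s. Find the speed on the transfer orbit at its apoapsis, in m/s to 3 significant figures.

v = 1330 m/s

From the circular-orbit relation v² = μ/r at r = 6930 km: μ = v²r = (7.58)² × 6930 = 3.98173×10^5 km³/s².
The Hohmann ellipse has a_t = (r₁ + r₂)/2 = 29715 km.
At apoapsis, r = 52500 km.
Applying v² = μ(2/r − 1/a_t): v = 1.330 km/s.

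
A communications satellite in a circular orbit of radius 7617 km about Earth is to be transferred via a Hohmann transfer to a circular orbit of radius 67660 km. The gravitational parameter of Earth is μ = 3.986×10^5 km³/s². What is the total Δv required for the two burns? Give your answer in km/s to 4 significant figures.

The Hohmann ellipse has a_t = (r₁ + r₂)/2 = 37638.5 km.
At r₁ the circular-orbit speed is v₁ = √(μ/r₁) = 7.234 km/s.
On the transfer ellipse at r₁, vis-viva gives v_p = √[μ(2/r₁ − 1/a_t)] = 9.699 km/s.
First burn Δv₁ = |v_p − v₁| = 2.465 km/s.
Circular speed at r₂: v₂ = √(μ/r₂) = 2.427 km/s.
Transfer-orbit speed at r₂: v_a = √[μ(2/r₂ − 1/a_t)] = 1.092 km/s.
Second burn Δv₂ = |v₂ − v_a| = 1.335 km/s.
Δv = Δv₁ + Δv₂ = 2.465 + 1.335 = 3.800 km/s.

Δv = 3.800 km/s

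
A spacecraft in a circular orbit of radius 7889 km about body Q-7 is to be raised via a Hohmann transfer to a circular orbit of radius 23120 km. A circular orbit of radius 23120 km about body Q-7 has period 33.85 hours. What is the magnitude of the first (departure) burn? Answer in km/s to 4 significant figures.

Δv₁ = 0.4513 km/s

From Kepler's third law T² = 4π²r³/μ at r = 23120 km, T = 33.85 hours = 33.85 × 3600 s = 1.2186×10^5 s: μ = 4π²r³/T² = 32855.0 km³/s².
Semi-major axis of the transfer orbit: a_t = (7889 + 23120)/2 = 15504.5 km.
On the circular orbit at r = 7889 km, v_c = √(μ/r) = 2.0407 km/s.
Transfer-orbit speed at the same r (vis-viva, a = a_t): v_t = √[μ(2/r − 1/a_t)] = 2.4920 km/s.
Δv₁ = |v_t − v_c| = |2.4920 − 2.0407| = 0.4513 km/s.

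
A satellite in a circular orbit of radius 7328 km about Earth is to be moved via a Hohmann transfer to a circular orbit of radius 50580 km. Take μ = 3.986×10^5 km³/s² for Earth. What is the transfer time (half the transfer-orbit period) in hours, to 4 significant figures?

t = 6.810 hours

Transfer-ellipse semi-major axis a_t = (r₁ + r₂)/2 = (7328 + 50580)/2 = 28954 km.
Transfer time t = π√(a_t³/μ) = π√((28954)³ / 3.986×10^5) = 24516 s.
Converting: 24516 s ÷ 3600 s/hour = 6.810 hours.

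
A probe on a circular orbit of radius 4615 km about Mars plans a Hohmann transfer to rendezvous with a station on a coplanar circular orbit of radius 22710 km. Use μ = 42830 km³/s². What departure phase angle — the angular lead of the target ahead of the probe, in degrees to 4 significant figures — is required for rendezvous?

Transfer-ellipse semi-major axis a_t = (r₁ + r₂)/2 = (4615 + 22710)/2 = 13662.5 km.
Transfer time t = π√(a_t³/μ) = 24242.1 s.
Target angular speed ω₂ = √(μ/r₂³) = 6.04712×10^-5 rad/s.
Angle swept by the target during transfer: ω₂·t = 1.46595 rad = 83.99°.
Arrival is 180° from departure on the ellipse, so φ = 180° − 83.99° = 96.01°.

φ = 96.01°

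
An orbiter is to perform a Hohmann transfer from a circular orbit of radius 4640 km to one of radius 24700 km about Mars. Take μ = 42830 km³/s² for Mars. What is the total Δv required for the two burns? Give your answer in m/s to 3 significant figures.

The Hohmann ellipse has a_t = (r₁ + r₂)/2 = 14670 km.
Circular speed at r₁: v₁ = √(μ/r₁) = √(42830/4640) = 3.0382 km/s.
Transfer-orbit speed at r₁ (v² = μ(2/r − 1/a)): v_p = √[μ(2/r₁ − 1/a_t)] = 3.9423 km/s.
First burn Δv₁ = |v_p − v₁| = 0.9041 km/s.
Circular speed at r₂: v₂ = √(μ/r₂) = 1.3168 km/s.
Transfer-orbit speed at r₂: v_a = √[μ(2/r₂ − 1/a_t)] = 0.74058 km/s.
Second burn Δv₂ = |v₂ − v_a| = 0.5762 km/s.
Total Δv = Δv₁ + Δv₂ = 1.480 km/s.

Δv = 1480 m/s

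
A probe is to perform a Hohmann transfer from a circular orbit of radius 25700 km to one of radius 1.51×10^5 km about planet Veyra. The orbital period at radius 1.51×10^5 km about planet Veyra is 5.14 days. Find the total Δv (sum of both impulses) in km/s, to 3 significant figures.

Δv = 2.58 km/s

From Kepler's third law T² = 4π²r³/μ at r = 1.51×10^5 km, T = 5.14 days = 5.14 × 86400 s = 4.44096×10^5 s: μ = 4π²r³/T² = 6.89187×10^5 km³/s².
Transfer-ellipse semi-major axis a_t = (r₁ + r₂)/2 = (25700 + 1.510×10^5)/2 = 88350 km.
Circular speed at r₁: v₁ = √(μ/r₁) = √(6.89187×10^5/25700) = 5.178 km/s.
On the transfer ellipse at r₁, v² = μ(2/r − 1/a) gives v_p = √[μ(2/r₁ − 1/a_t)] = 6.770 km/s.
First burn Δv₁ = |v_p − v₁| = 1.592 km/s.
At r₂, v₂ = √(μ/r₂) = 2.136387 km/s.
Transfer-orbit speed at r₂: v_a = √[μ(2/r₂ − 1/a_t)] = 1.152241 km/s.
Second burn Δv₂ = |v₂ − v_a| = 0.9841 km/s.
Δv = Δv₁ + Δv₂ = 1.592 + 0.9841 = 2.576 km/s.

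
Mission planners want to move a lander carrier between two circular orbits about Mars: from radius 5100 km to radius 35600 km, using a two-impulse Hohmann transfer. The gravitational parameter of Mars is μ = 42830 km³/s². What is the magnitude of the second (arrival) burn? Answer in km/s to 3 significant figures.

The Hohmann ellipse has a_t = (r₁ + r₂)/2 = 20350 km.
Circular speed at r = 35600 km: v_c = √(μ/r) = 1.0969 km/s.
Vis-viva on the transfer ellipse at r = 35600 km gives v_t = √[μ(2/r − 1/a_t)] = 0.54910 km/s.
Δv₂ = |v_t − v_c| = |0.54910 − 1.0969| = 0.5478 km/s.

Δv₂ = 0.548 km/s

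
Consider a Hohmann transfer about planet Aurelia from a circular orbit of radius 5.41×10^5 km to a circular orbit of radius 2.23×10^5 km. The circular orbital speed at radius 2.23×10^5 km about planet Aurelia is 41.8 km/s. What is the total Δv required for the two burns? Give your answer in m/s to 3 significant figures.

From the circular-orbit relation v² = μ/r at r = 2.23×10^5 km: μ = v²r = (41.8)² × 2.23×10^5 = 3.89635×10^8 km³/s².
Semi-major axis of the transfer orbit: a_t = (5.410×10^5 + 2.230×10^5)/2 = 3.820×10^5 km.
Circular speed at r₁: v₁ = √(μ/r₁) = √(3.89635×10^8/5.410×10^5) = 26.837 km/s.
Transfer-orbit speed at r₁ (vis-viva): v_a = √[μ(2/r₁ − 1/a_t)] = 20.505 km/s.
First burn Δv₁ = |v_a − v₁| = 6.332 km/s.
At r₂, v₂ = √(μ/r₂) = 41.800 km/s.
Transfer-orbit speed at r₂: v_p = √[μ(2/r₂ − 1/a_t)] = 49.744 km/s.
Second burn Δv₂ = |v₂ − v_p| = 7.944 km/s.
Total Δv = Δv₁ + Δv₂ = 14.28 km/s.

Δv = 14300 m/s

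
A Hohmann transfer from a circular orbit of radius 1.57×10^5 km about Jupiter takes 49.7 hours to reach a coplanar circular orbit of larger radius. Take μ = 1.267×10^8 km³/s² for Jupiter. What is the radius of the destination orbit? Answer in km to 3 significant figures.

r₂ = 1.33×10^6 km

Transfer time t = 49.7 hours = 1.7892×10^5 s, and t = π√(a_t³/μ).
So a_t = (μ t²/π²)^(1/3) = (1.267×10^8 × (1.7892×10^5)² / π²)^(1/3) = 7.4347×10^5 km.
Since a_t = (r₁ + r₂)/2, r₂ = 2a_t − r₁ = 2×7.4347×10^5 − 1.570×10^5 = 1.32994×10^6 km.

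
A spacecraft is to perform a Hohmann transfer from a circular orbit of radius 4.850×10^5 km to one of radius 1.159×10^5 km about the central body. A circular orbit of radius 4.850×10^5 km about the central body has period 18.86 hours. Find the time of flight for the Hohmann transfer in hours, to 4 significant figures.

t = 4.598 hours

From Kepler's third law T² = 4π²r³/μ at r = 4.850×10^5 km, T = 18.86 hours = 18.86 × 3600 s = 67896 s: μ = 4π²r³/T² = 9.77005×10^8 km³/s².
The Hohmann ellipse has a_t = (r₁ + r₂)/2 = 3.0045×10^5 km.
Half the transfer-orbit period gives t = π√(a_t³/μ) = 16552 s.
Converting: 16552 s ÷ 3600 s/hour = 4.598 hours.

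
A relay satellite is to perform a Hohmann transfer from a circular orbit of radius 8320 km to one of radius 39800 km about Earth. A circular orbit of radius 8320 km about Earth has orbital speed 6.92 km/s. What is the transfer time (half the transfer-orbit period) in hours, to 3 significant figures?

From the circular-orbit relation v² = μ/r at r = 8320 km: μ = v²r = (6.92)² × 8320 = 3.98415×10^5 km³/s².
Semi-major axis of the transfer orbit: a_t = (8320 + 39800)/2 = 24060 km.
Transfer time t = π√(a_t³/μ) = π√((24060)³ / 3.98415×10^5) = 18570 s.
Converting: 18570 s ÷ 3600 s/hour = 5.16 hours.

t = 5.16 hours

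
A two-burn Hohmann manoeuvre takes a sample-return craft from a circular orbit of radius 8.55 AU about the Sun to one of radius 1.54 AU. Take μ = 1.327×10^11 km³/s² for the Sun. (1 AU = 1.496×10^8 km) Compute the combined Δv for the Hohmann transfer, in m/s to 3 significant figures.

In km: r₁ = 8.55 × 1.496×10^8 = 1.27908×10^9 km; r₂ = 1.54 × 1.496×10^8 = 2.30384×10^8 km.
The Hohmann ellipse has a_t = (r₁ + r₂)/2 = 7.54732×10^8 km.
Circular speed at r₁: v₁ = √(μ/r₁) = √(1.327×10^11/1.27908×10^9) = 10.1856 km/s.
Transfer-orbit speed at r₁ (v² = μ(2/r − 1/a)): v_a = √[μ(2/r₁ − 1/a_t)] = 5.62751 km/s.
First burn Δv₁ = |v_a − v₁| = 4.558 km/s.
Circular speed at r₂: v₂ = √(μ/r₂) = 24.000 km/s.
Transfer-orbit speed at r₂: v_p = √[μ(2/r₂ − 1/a_t)] = 31.244 km/s.
Second burn Δv₂ = |v₂ − v_p| = 7.244 km/s.
Δv = Δv₁ + Δv₂ = 4.558 + 7.244 = 11.80 km/s.

Δv = 11800 m/s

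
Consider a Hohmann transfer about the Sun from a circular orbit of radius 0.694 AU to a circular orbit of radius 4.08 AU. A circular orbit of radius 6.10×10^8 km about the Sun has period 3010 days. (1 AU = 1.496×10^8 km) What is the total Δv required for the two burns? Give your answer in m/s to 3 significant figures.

Δv = 17800 m/s

From Kepler's third law T² = 4π²r³/μ at r = 6.10×10^8 km, T = 3010 days = 3010 × 86400 s = 2.60064×10^8 s: μ = 4π²r³/T² = 1.32492×10^11 km³/s².
In km: r₁ = 0.694 × 1.496×10^8 = 1.038224×10^8 km; r₂ = 4.08 × 1.496×10^8 = 6.10368×10^8 km.
The Hohmann ellipse has a_t = (r₁ + r₂)/2 = 3.570952×10^8 km.
Circular speed at r₁: v₁ = √(μ/r₁) = √(1.32492×10^11/1.038224×10^8) = 35.72 km/s.
Transfer-orbit speed at r₁ (v² = μ(2/r − 1/a)): v_p = √[μ(2/r₁ − 1/a_t)] = 46.70 km/s.
First burn Δv₁ = |v_p − v₁| = 10.98 km/s.
Circular speed at r₂: v₂ = √(μ/r₂) = 14.733 km/s.
Transfer-orbit speed at r₂: v_a = √[μ(2/r₂ − 1/a_t)] = 7.9442 km/s.
Second burn Δv₂ = |v₂ − v_a| = 6.789 km/s.
Δv = Δv₁ + Δv₂ = 10.98 + 6.789 = 17.77 km/s.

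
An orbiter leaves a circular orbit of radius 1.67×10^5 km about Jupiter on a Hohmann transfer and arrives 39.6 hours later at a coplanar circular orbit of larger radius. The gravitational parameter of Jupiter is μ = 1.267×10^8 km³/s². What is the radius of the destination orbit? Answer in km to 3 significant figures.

Transfer time t = 39.6 hours = 1.4256×10^5 s, and t = π√(a_t³/μ).
So a_t = (μ t²/π²)^(1/3) = (1.267×10^8 × (1.4256×10^5)² / π²)^(1/3) = 6.3899×10^5 km.
Since a_t = (r₁ + r₂)/2, r₂ = 2a_t − r₁ = 2×6.3899×10^5 − 1.670×10^5 = 1.11098×10^6 km.

r₂ = 1.11×10^6 km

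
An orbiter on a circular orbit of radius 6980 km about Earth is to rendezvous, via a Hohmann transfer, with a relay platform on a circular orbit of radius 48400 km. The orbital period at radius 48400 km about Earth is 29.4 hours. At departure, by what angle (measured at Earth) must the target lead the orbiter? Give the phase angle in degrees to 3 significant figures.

From Kepler's third law T² = 4π²r³/μ at r = 48400 km, T = 29.4 hours = 29.4 × 3600 s = 1.0584×10^5 s: μ = 4π²r³/T² = 3.99573×10^5 km³/s².
Semi-major axis of the transfer orbit: a_t = (6980 + 48400)/2 = 27690 km.
Transfer time t = π√(a_t³/μ) = 22900 s.
Target angular speed ω₂ = √(μ/r₂³) = 5.9365×10^-5 rad/s.
Angle swept by the target during transfer: ω₂·t = 1.3595 rad = 77.89°.
Arrival is 180° from departure on the ellipse, so φ = 180° − 77.89° = 102°.

φ = 102°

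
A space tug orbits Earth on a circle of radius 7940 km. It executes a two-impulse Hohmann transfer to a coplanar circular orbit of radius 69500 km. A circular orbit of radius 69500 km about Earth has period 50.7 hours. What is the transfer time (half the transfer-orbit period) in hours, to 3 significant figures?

t = 10.5 hours

From Kepler's third law T² = 4π²r³/μ at r = 69500 km, T = 50.7 hours = 50.7 × 3600 s = 1.8252×10^5 s: μ = 4π²r³/T² = 3.97826×10^5 km³/s².
Semi-major axis of the transfer orbit: a_t = (7940 + 69500)/2 = 38720 km.
Half the transfer-orbit period gives t = π√(a_t³/μ) = 37950 s.
Converting: 37950 s ÷ 3600 s/hour = 10.5 hours.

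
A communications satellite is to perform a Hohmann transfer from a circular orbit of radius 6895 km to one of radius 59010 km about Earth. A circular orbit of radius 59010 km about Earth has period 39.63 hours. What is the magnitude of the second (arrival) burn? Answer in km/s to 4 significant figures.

Δv₂ = 1.410 km/s

From Kepler's third law T² = 4π²r³/μ at r = 59010 km, T = 39.63 hours = 39.63 × 3600 s = 1.42668×10^5 s: μ = 4π²r³/T² = 3.98551×10^5 km³/s².
Semi-major axis of the transfer orbit: a_t = (6895 + 59010)/2 = 32952.5 km.
Circular speed at r = 59010 km: v_c = √(μ/r) = 2.599 km/s.
Vis-viva on the transfer ellipse at r = 59010 km gives v_t = √[μ(2/r − 1/a_t)] = 1.189 km/s.
Δv₂ = |v_t − v_c| = |1.189 − 2.599| = 1.410 km/s.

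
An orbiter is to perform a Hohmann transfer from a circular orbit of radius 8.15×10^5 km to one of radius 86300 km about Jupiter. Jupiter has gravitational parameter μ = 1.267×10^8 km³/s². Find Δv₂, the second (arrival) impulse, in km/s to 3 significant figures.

Δv₂ = 13.2 km/s

Transfer-ellipse semi-major axis a_t = (r₁ + r₂)/2 = (8.150×10^5 + 86300)/2 = 4.5065×10^5 km.
On the circular orbit at r = 86300 km, v_c = √(μ/r) = 38.32 km/s.
Transfer-orbit speed at the same r (vis-viva, a = a_t): v_t = √[μ(2/r − 1/a_t)] = 51.53 km/s.
Δv₂ = |v_t − v_c| = |51.53 − 38.32| = 13.21 km/s.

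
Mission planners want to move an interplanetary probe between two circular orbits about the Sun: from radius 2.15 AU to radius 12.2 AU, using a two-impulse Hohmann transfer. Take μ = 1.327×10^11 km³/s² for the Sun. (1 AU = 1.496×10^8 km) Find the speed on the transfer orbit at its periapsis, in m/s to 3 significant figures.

In km: r₁ = 2.15 × 1.496×10^8 = 3.2164×10^8 km; r₂ = 12.2 × 1.496×10^8 = 1.82512×10^9 km.
Semi-major axis of the transfer orbit: a_t = (3.2164×10^8 + 1.82512×10^9)/2 = 1.07338×10^9 km.
At periapsis, r = 3.2164×10^8 km.
Vis-viva: v = √[μ(2/r − 1/a_t)] = √[1.327×10^11 × (2/3.2164×10^8 − 1/1.07338×10^9)] = 26.49 km/s.

v = 26500 m/s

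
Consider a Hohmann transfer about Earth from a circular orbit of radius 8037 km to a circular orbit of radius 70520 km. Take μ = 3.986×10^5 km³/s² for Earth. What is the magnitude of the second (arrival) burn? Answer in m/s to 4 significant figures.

Semi-major axis of the transfer orbit: a_t = (8037 + 70520)/2 = 39278.5 km.
On the circular orbit at r = 70520 km, v_c = √(μ/r) = 2.377 km/s.
Transfer-orbit speed at the same r (vis-viva, a = a_t): v_t = √[μ(2/r − 1/a_t)] = 1.075 km/s.
Δv₂ = |v_t − v_c| = |1.075 − 2.377| = 1.302 km/s.

Δv₂ = 1302 m/s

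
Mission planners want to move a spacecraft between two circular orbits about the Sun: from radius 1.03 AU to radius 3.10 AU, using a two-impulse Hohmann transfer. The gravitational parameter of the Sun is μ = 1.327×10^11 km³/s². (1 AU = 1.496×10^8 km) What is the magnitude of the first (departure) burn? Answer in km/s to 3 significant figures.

In km: r₁ = 1.03 × 1.496×10^8 = 1.54088×10^8 km; r₂ = 3.10 × 1.496×10^8 = 4.6376×10^8 km.
Semi-major axis of the transfer orbit: a_t = (1.54088×10^8 + 4.6376×10^8)/2 = 3.08924×10^8 km.
Circular speed at r = 1.54088×10^8 km: v_c = √(μ/r) = 29.35 km/s.
Transfer-orbit speed at the same r (vis-viva, a = a_t): v_t = √[μ(2/r − 1/a_t)] = 35.96 km/s.
Δv₁ = |v_t − v_c| = |35.96 − 29.35| = 6.610 km/s.

Δv₁ = 6.61 km/s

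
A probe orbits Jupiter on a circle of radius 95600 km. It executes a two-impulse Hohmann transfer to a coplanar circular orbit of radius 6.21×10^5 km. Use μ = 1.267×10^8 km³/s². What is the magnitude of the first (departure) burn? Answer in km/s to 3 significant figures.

The Hohmann ellipse has a_t = (r₁ + r₂)/2 = 3.583×10^5 km.
On the circular orbit at r = 95600 km, v_c = √(μ/r) = 36.405 km/s.
Vis-viva on the transfer ellipse at r = 95600 km gives v_t = √[μ(2/r − 1/a_t)] = 47.927 km/s.
Δv₁ = |v_t − v_c| = |47.927 − 36.405| = 11.52 km/s.

Δv₁ = 11.5 km/s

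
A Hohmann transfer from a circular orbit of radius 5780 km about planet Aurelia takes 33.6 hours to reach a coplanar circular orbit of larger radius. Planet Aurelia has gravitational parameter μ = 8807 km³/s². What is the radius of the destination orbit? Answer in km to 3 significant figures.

Transfer time t = 33.6 hours = 1.2096×10^5 s, and t = π√(a_t³/μ).
So a_t = (μ t²/π²)^(1/3) = (8807 × (1.2096×10^5)² / π²)^(1/3) = 23547 km.
Since a_t = (r₁ + r₂)/2, r₂ = 2a_t − r₁ = 2×23547 − 5780 = 41314 km.

r₂ = 41300 km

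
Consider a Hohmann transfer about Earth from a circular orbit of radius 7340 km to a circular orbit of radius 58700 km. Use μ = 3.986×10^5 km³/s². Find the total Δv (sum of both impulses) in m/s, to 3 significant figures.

Δv = 3830 m/s

Transfer-ellipse semi-major axis a_t = (r₁ + r₂)/2 = (7340 + 58700)/2 = 33020 km.
At r₁ the circular-orbit speed is v₁ = √(μ/r₁) = 7.369 km/s.
On the transfer ellipse at r₁, v² = μ(2/r − 1/a) gives v_p = √[μ(2/r₁ − 1/a_t)] = 9.825 km/s.
First burn Δv₁ = |v_p − v₁| = 2.456 km/s.
Circular speed at r₂: v₂ = √(μ/r₂) = 2.606 km/s.
Transfer-orbit speed at r₂: v_a = √[μ(2/r₂ − 1/a_t)] = 1.229 km/s.
Second burn Δv₂ = |v₂ − v_a| = 1.377 km/s.
Total Δv = Δv₁ + Δv₂ = 3.833 km/s.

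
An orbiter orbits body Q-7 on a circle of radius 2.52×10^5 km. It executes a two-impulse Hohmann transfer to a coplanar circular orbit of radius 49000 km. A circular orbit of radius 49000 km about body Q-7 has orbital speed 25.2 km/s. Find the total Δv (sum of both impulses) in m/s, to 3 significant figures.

Δv = 12200 m/s

From the circular-orbit relation v² = μ/r at r = 49000 km: μ = v²r = (25.2)² × 49000 = 3.11170×10^7 km³/s².
Semi-major axis of the transfer orbit: a_t = (2.520×10^5 + 49000)/2 = 1.505×10^5 km.
Circular speed at r₁: v₁ = √(μ/r₁) = √(3.11170×10^7/2.520×10^5) = 11.1122 km/s.
Transfer-orbit speed at r₁ (v² = μ(2/r − 1/a)): v_a = √[μ(2/r₁ − 1/a_t)] = 6.34057 km/s.
First burn Δv₁ = |v_a − v₁| = 4.772 km/s.
At r₂, v₂ = √(μ/r₂) = 25.200 km/s.
Transfer-orbit speed at r₂: v_p = √[μ(2/r₂ − 1/a_t)] = 32.609 km/s.
Second burn Δv₂ = |v₂ − v_p| = 7.409 km/s.
Δv = Δv₁ + Δv₂ = 4.772 + 7.409 = 12.18 km/s.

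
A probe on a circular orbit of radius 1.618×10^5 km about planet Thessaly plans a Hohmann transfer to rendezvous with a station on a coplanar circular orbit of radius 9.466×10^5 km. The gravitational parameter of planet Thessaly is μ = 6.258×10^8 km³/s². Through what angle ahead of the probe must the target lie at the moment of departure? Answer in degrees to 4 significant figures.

φ = 99.37°

Transfer-ellipse semi-major axis a_t = (r₁ + r₂)/2 = (1.618×10^5 + 9.466×10^5)/2 = 5.542×10^5 km.
Transfer time t = π√(a_t³/μ) = 51812 s.
Target angular speed ω₂ = √(μ/r₂³) = 2.7162×10^-5 rad/s.
Angle swept by the target during transfer: ω₂·t = 1.4073 rad = 80.63°.
Arrival is 180° from departure on the ellipse, so φ = 180° − 80.63° = 99.37°.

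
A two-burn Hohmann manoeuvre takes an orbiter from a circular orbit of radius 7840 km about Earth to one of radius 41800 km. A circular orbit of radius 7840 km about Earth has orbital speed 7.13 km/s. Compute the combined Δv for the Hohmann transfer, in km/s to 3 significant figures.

Δv = 3.48 km/s

From the circular-orbit relation v² = μ/r at r = 7840 km: μ = v²r = (7.13)² × 7840 = 3.98561×10^5 km³/s².
The Hohmann ellipse has a_t = (r₁ + r₂)/2 = 24820 km.
At r₁ the circular-orbit speed is v₁ = √(μ/r₁) = 7.130 km/s.
On the transfer ellipse at r₁, v² = μ(2/r − 1/a) gives v_p = √[μ(2/r₁ − 1/a_t)] = 9.253 km/s.
First burn Δv₁ = |v_p − v₁| = 2.123 km/s.
Circular speed at r₂: v₂ = √(μ/r₂) = 3.0879 km/s.
Transfer-orbit speed at r₂: v_a = √[μ(2/r₂ − 1/a_t)] = 1.7355 km/s.
Second burn Δv₂ = |v₂ − v_a| = 1.352 km/s.
Δv = Δv₁ + Δv₂ = 2.123 + 1.352 = 3.475 km/s.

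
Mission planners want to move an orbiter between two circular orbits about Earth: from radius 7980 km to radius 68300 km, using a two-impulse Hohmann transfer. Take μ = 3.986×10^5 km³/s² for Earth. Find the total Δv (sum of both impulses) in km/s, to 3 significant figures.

Δv = 3.70 km/s

Transfer-ellipse semi-major axis a_t = (r₁ + r₂)/2 = (7980 + 68300)/2 = 38140 km.
Circular speed at r₁: v₁ = √(μ/r₁) = √(3.986×10^5/7980) = 7.068 km/s.
Transfer-orbit speed at r₁ (v² = μ(2/r − 1/a)): v_p = √[μ(2/r₁ − 1/a_t)] = 9.458 km/s.
First burn Δv₁ = |v_p − v₁| = 2.390 km/s.
Circular speed at r₂: v₂ = √(μ/r₂) = 2.416 km/s.
Transfer-orbit speed at r₂: v_a = √[μ(2/r₂ − 1/a_t)] = 1.105 km/s.
Second burn Δv₂ = |v₂ − v_a| = 1.311 km/s.
Δv = Δv₁ + Δv₂ = 2.390 + 1.311 = 3.701 km/s.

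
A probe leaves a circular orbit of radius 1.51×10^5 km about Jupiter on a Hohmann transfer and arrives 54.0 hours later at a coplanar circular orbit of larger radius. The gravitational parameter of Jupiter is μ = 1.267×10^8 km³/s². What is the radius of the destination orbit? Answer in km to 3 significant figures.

r₂ = 1.42×10^6 km

Transfer time t = 54.0 hours = 1.944×10^5 s, and t = π√(a_t³/μ).
So a_t = (μ t²/π²)^(1/3) = (1.267×10^8 × (1.944×10^5)² / π²)^(1/3) = 7.8576×10^5 km.
Since a_t = (r₁ + r₂)/2, r₂ = 2a_t − r₁ = 2×7.8576×10^5 − 1.510×10^5 = 1.42052×10^6 km.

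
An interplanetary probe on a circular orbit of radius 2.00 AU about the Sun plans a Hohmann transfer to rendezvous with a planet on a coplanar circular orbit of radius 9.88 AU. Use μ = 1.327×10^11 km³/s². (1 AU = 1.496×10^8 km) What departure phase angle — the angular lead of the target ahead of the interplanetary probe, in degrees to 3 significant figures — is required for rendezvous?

φ = 96.1°

In km: r₁ = 2.00 × 1.496×10^8 = 2.992×10^8 km; r₂ = 9.88 × 1.496×10^8 = 1.478048×10^9 km.
The Hohmann ellipse has a_t = (r₁ + r₂)/2 = 8.88624×10^8 km.
Transfer time t = π√(a_t³/μ) = 2.2845×10^8 s.
Target angular speed ω₂ = √(μ/r₂³) = 6.4107×10^-9 rad/s.
Angle swept by the target during transfer: ω₂·t = 1.4645 rad = 83.91°.
Arrival is 180° from departure on the ellipse, so φ = 180° − 83.91° = 96.1°.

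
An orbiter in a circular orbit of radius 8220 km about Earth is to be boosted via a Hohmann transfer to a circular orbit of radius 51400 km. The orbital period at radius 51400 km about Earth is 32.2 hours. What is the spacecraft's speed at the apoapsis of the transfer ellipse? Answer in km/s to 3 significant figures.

v = 1.46 km/s

From Kepler's third law T² = 4π²r³/μ at r = 51400 km, T = 32.2 hours = 32.2 × 3600 s = 1.1592×10^5 s: μ = 4π²r³/T² = 3.98963×10^5 km³/s².
Semi-major axis of the transfer orbit: a_t = (8220 + 51400)/2 = 29810 km.
At apoapsis, r = 51400 km.
Vis-viva: v = √[μ(2/r − 1/a_t)] = √[3.98963×10^5 × (2/51400 − 1/29810)] = 1.463 km/s.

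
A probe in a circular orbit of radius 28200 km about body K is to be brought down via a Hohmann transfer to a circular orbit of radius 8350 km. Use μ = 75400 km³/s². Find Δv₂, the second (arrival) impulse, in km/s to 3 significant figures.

Δv₂ = 0.728 km/s

Transfer-ellipse semi-major axis a_t = (r₁ + r₂)/2 = (28200 + 8350)/2 = 18275 km.
Circular speed at r = 8350 km: v_c = √(μ/r) = 3.0050 km/s.
Transfer-orbit speed at the same r (vis-viva, a = a_t): v_t = √[μ(2/r − 1/a_t)] = 3.7328 km/s.
Δv₂ = |v_t − v_c| = |3.7328 − 3.0050| = 0.7278 km/s.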